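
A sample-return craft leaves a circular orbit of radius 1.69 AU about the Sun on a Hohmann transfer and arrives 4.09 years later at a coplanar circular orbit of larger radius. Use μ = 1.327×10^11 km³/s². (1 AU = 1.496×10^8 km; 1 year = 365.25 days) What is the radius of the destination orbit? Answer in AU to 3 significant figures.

r₂ = 6.43 AU

In km: r₁ = 1.69 × 1.496×10^8 = 2.52824×10^8 km.
Transfer time t = 4.09 years × 365.25 × 86400 s = 1.29070584×10^8 s, and t = π√(a_t³/μ).
So a_t = (μ t²/π²)^(1/3) = (1.327×10^11 × (1.29070584×10^8)² / π²)^(1/3) = 6.0731×10^8 km.
Since a_t = (r₁ + r₂)/2, r₂ = 2a_t − r₁ = 2×6.0731×10^8 − 2.52824×10^8 = 9.61796×10^8 km.
In AU: r₂ = 9.61796×10^8 / 1.496×10^8 = 6.43 AU.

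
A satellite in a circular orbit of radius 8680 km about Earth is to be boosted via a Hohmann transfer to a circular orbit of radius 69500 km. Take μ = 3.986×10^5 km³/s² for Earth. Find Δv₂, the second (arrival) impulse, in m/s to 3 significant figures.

Δv₂ = 1270 m/s

Transfer-ellipse semi-major axis a_t = (r₁ + r₂)/2 = (8680 + 69500)/2 = 39090 km.
Circular speed at r = 69500 km: v_c = √(μ/r) = 2.395 km/s.
Vis-viva on the transfer ellipse at r = 69500 km gives v_t = √[μ(2/r − 1/a_t)] = 1.129 km/s.
Δv₂ = |v_t − v_c| = |1.129 − 2.395| = 1.266 km/s.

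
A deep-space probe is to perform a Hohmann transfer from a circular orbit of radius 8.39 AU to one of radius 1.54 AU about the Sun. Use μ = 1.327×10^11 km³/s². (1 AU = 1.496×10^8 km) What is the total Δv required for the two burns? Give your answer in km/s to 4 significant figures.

In km: r₁ = 8.39 × 1.496×10^8 = 1.255144×10^9 km; r₂ = 1.54 × 1.496×10^8 = 2.30384×10^8 km.
The Hohmann ellipse has a_t = (r₁ + r₂)/2 = 7.42764×10^8 km.
Circular speed at r₁: v₁ = √(μ/r₁) = √(1.327×10^11/1.255144×10^9) = 10.2823 km/s.
Transfer-orbit speed at r₁ (vis-viva): v_a = √[μ(2/r₁ − 1/a_t)] = 5.72650 km/s.
First burn Δv₁ = |v_a − v₁| = 4.556 km/s.
At r₂, v₂ = √(μ/r₂) = 24.000 km/s.
Transfer-orbit speed at r₂: v_p = √[μ(2/r₂ − 1/a_t)] = 31.198 km/s.
Second burn Δv₂ = |v₂ − v_p| = 7.198 km/s.
Δv = Δv₁ + Δv₂ = 4.556 + 7.198 = 11.75 km/s.

Δv = 11.75 km/s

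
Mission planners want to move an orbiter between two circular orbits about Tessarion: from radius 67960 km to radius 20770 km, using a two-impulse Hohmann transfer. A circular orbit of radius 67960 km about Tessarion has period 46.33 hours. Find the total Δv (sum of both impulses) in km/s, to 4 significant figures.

Δv = 1.909 km/s

From Kepler's third law T² = 4π²r³/μ at r = 67960 km, T = 46.33 hours = 46.33 × 3600 s = 1.66788×10^5 s: μ = 4π²r³/T² = 4.45441×10^5 km³/s².
Transfer-ellipse semi-major axis a_t = (r₁ + r₂)/2 = (67960 + 20770)/2 = 44365 km.
Circular speed at r₁: v₁ = √(μ/r₁) = √(4.45441×10^5/67960) = 2.56017 km/s.
On the transfer ellipse at r₁, vis-viva gives v_a = √[μ(2/r₁ − 1/a_t)] = 1.75173 km/s.
First burn Δv₁ = |v_a − v₁| = 0.8084 km/s.
At r₂, v₂ = √(μ/r₂) = 4.631 km/s.
Transfer-orbit speed at r₂: v_p = √[μ(2/r₂ − 1/a_t)] = 5.732 km/s.
Second burn Δv₂ = |v₂ − v_p| = 1.101 km/s.
Total Δv = Δv₁ + Δv₂ = 1.909 km/s.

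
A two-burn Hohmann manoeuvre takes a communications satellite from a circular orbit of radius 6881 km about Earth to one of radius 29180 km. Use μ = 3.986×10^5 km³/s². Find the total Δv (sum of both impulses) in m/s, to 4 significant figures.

Δv = 3484 m/s

Semi-major axis of the transfer orbit: a_t = (6881 + 29180)/2 = 18030.5 km.
Circular speed at r₁: v₁ = √(μ/r₁) = √(3.986×10^5/6881) = 7.611 km/s.
On the transfer ellipse at r₁, vis-viva equation gives v_p = √[μ(2/r₁ − 1/a_t)] = 9.682 km/s.
First burn Δv₁ = |v_p − v₁| = 2.071 km/s.
Circular speed at r₂: v₂ = √(μ/r₂) = 3.696 km/s.
Transfer-orbit speed at r₂: v_a = √[μ(2/r₂ − 1/a_t)] = 2.283 km/s.
Second burn Δv₂ = |v₂ − v_a| = 1.413 km/s.
Δv = Δv₁ + Δv₂ = 2.071 + 1.413 = 3.484 km/s.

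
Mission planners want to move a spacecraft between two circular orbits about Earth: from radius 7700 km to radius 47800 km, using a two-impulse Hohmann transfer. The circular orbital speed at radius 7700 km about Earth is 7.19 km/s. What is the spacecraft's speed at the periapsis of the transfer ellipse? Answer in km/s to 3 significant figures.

v = 9.44 km/s

From the circular-orbit relation v² = μ/r at r = 7700 km: μ = v²r = (7.19)² × 7700 = 3.98060×10^5 km³/s².
Semi-major axis of the transfer orbit: a_t = (7700 + 47800)/2 = 27750 km.
At periapsis, r = 7700 km.
Applying v² = μ(2/r − 1/a_t): v = 9.437 km/s.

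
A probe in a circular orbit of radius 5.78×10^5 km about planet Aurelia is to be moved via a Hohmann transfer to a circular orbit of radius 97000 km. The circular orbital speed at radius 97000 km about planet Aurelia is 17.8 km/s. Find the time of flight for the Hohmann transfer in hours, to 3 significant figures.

t = 30.9 hours

From the circular-orbit relation v² = μ/r at r = 97000 km: μ = v²r = (17.8)² × 97000 = 3.07335×10^7 km³/s².
The Hohmann ellipse has a_t = (r₁ + r₂)/2 = 3.375×10^5 km.
By Kepler's third law the transfer-orbit period is T = 2π√(a_t³/μ), so t = T/2 = 1.111×10^5 s.
Converting: 1.111×10^5 s ÷ 3600 s/hour = 30.9 hours.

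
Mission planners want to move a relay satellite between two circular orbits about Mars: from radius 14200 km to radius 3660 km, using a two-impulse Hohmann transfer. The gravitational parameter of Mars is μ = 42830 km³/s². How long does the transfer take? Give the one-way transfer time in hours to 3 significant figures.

t = 3.56 hours

Semi-major axis of the transfer orbit: a_t = (14200 + 3660)/2 = 8930 km.
Half the transfer-orbit period gives t = π√(a_t³/μ) = 12810 s.
Converting: 12810 s ÷ 3600 s/hour = 3.56 hours.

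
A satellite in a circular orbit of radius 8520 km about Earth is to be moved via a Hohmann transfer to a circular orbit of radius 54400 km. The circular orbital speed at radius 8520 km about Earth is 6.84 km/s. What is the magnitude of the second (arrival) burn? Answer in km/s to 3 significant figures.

From the circular-orbit relation v² = μ/r at r = 8520 km: μ = v²r = (6.84)² × 8520 = 3.98613×10^5 km³/s².
Transfer-ellipse semi-major axis a_t = (r₁ + r₂)/2 = (8520 + 54400)/2 = 31460 km.
Circular speed at r = 54400 km: v_c = √(μ/r) = 2.707 km/s.
Vis-viva on the transfer ellipse at r = 54400 km gives v_t = √[μ(2/r − 1/a_t)] = 1.409 km/s.
Δv₂ = |v_t − v_c| = |1.409 − 2.707| = 1.298 km/s.

Δv₂ = 1.30 km/s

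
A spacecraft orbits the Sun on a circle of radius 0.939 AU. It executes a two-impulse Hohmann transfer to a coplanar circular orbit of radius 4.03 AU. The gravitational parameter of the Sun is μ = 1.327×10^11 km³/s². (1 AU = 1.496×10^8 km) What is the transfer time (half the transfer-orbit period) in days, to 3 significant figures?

In km: r₁ = 0.939 × 1.496×10^8 = 1.404744×10^8 km; r₂ = 4.03 × 1.496×10^8 = 6.02888×10^8 km.
The Hohmann ellipse has a_t = (r₁ + r₂)/2 = 3.716812×10^8 km.
Transfer time t = π√(a_t³/μ) = π√((3.716812×10^8)³ / 1.327×10^11) = 6.180×10^7 s.
Converting: 6.180×10^7 s ÷ 86400 s/day = 715 days.

t = 715 days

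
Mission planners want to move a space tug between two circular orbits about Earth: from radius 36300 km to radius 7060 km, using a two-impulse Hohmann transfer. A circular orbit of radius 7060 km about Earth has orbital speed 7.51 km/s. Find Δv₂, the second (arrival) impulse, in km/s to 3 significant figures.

Δv₂ = 2.21 km/s

From the circular-orbit relation v² = μ/r at r = 7060 km: μ = v²r = (7.51)² × 7060 = 3.98185×10^5 km³/s².
Semi-major axis of the transfer orbit: a_t = (36300 + 7060)/2 = 21680 km.
On the circular orbit at r = 7060 km, v_c = √(μ/r) = 7.510 km/s.
Transfer-orbit speed at the same r (vis-viva, a = a_t): v_t = √[μ(2/r − 1/a_t)] = 9.718 km/s.
Δv₂ = |v_t − v_c| = |9.718 − 7.510| = 2.208 km/s.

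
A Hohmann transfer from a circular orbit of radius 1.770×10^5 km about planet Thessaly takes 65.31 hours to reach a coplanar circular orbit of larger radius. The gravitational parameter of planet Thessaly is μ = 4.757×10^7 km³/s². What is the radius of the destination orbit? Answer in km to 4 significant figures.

r₂ = 1.110×10^6 km

Transfer time t = 65.31 hours = 2.35116×10^5 s, and t = π√(a_t³/μ).
So a_t = (μ t²/π²)^(1/3) = (4.757×10^7 × (2.35116×10^5)² / π²)^(1/3) = 6.4348×10^5 km.
Since a_t = (r₁ + r₂)/2, r₂ = 2a_t − r₁ = 2×6.4348×10^5 − 1.770×10^5 = 1.10996×10^6 km.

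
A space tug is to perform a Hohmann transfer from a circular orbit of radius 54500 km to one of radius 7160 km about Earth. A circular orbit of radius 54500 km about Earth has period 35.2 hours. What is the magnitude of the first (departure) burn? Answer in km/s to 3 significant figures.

From Kepler's third law T² = 4π²r³/μ at r = 54500 km, T = 35.2 hours = 35.2 × 3600 s = 1.2672×10^5 s: μ = 4π²r³/T² = 3.97978×10^5 km³/s².
The Hohmann ellipse has a_t = (r₁ + r₂)/2 = 30830 km.
On the circular orbit at r = 54500 km, v_c = √(μ/r) = 2.702 km/s.
Transfer-orbit speed at the same r (vis-viva, a = a_t): v_t = √[μ(2/r − 1/a_t)] = 1.302 km/s.
Δv₁ = |v_t − v_c| = |1.302 − 2.702| = 1.400 km/s.

Δv₁ = 1.40 km/s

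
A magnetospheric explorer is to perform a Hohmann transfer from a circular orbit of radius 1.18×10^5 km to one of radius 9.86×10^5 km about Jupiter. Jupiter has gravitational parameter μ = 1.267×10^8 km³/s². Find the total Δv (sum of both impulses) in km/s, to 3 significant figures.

Δv = 17.1 km/s

Semi-major axis of the transfer orbit: a_t = (1.180×10^5 + 9.860×10^5)/2 = 5.520×10^5 km.
At r₁ the circular-orbit speed is v₁ = √(μ/r₁) = 32.768 km/s.
On the transfer ellipse at r₁, vis-viva gives v_p = √[μ(2/r₁ − 1/a_t)] = 43.794 km/s.
First burn Δv₁ = |v_p − v₁| = 11.026 km/s.
Circular speed at r₂: v₂ = √(μ/r₂) = 11.33574 km/s.
Transfer-orbit speed at r₂: v_a = √[μ(2/r₂ − 1/a_t)] = 5.241086 km/s.
Second burn Δv₂ = |v₂ − v_a| = 6.0947 km/s.
Δv = Δv₁ + Δv₂ = 11.026 + 6.0947 = 17.12 km/s.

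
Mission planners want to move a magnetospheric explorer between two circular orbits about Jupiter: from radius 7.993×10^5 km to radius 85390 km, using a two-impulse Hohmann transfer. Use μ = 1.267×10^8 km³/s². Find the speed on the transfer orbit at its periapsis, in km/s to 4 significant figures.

v = 51.78 km/s

Transfer-ellipse semi-major axis a_t = (r₁ + r₂)/2 = (7.993×10^5 + 85390)/2 = 4.42345×10^5 km.
At periapsis, r = 85390 km.
Vis-viva: v = √[μ(2/r − 1/a_t)] = √[1.267×10^8 × (2/85390 − 1/4.42345×10^5)] = 51.78 km/s.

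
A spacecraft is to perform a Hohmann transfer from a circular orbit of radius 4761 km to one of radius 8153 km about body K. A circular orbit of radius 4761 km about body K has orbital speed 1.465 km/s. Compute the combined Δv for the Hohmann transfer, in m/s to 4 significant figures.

Δv = 339.4 m/s

From the circular-orbit relation v² = μ/r at r = 4761 km: μ = v²r = (1.465)² × 4761 = 10218.2 km³/s².
The Hohmann ellipse has a_t = (r₁ + r₂)/2 = 6457 km.
Circular speed at r₁: v₁ = √(μ/r₁) = √(10218.2/4761) = 1.4650 km/s.
Transfer-orbit speed at r₁ (vis-viva): v_p = √[μ(2/r₁ − 1/a_t)] = 1.6462 km/s.
First burn Δv₁ = |v_p − v₁| = 0.1812 km/s.
At r₂, v₂ = √(μ/r₂) = 1.1195 km/s.
Transfer-orbit speed at r₂: v_a = √[μ(2/r₂ − 1/a_t)] = 0.96131 km/s.
Second burn Δv₂ = |v₂ − v_a| = 0.1582 km/s.
Δv = Δv₁ + Δv₂ = 0.1812 + 0.1582 = 0.3394 km/s.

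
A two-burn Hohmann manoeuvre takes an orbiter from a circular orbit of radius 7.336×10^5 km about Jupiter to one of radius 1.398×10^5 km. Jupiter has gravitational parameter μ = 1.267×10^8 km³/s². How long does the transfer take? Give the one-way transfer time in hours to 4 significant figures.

Semi-major axis of the transfer orbit: a_t = (7.336×10^5 + 1.398×10^5)/2 = 4.367×10^5 km.
Transfer time t = π√(a_t³/μ) = π√((4.367×10^5)³ / 1.267×10^8) = 80540 s.
Converting: 80540 s ÷ 3600 s/hour = 22.37 hours.

t = 22.37 hours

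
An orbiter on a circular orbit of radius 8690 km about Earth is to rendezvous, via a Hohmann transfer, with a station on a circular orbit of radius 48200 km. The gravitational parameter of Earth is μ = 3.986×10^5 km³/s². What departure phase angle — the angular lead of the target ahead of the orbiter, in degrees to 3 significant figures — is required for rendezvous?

φ = 98.4°

Transfer-ellipse semi-major axis a_t = (r₁ + r₂)/2 = (8690 + 48200)/2 = 28445 km.
The half-period of the transfer ellipse is t = π√(a_t³/μ) = 23872.1 s.
The target's mean motion on its circular orbit is ω₂ = √(μ/r₂³) = 5.96620×10^-5 rad/s.
Angle swept by the target during transfer: ω₂·t = 1.42426 rad = 81.60°.
The orbiter traverses 180° on the transfer ellipse, so the target must lead by 180° − 81.60° = 98.4°.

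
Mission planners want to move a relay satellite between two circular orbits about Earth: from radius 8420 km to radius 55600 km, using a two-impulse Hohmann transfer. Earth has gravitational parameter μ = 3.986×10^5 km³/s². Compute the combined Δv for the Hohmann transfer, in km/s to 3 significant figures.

Δv = 3.49 km/s

Transfer-ellipse semi-major axis a_t = (r₁ + r₂)/2 = (8420 + 55600)/2 = 32010 km.
Circular speed at r₁: v₁ = √(μ/r₁) = √(3.986×10^5/8420) = 6.880 km/s.
On the transfer ellipse at r₁, v² = μ(2/r − 1/a) gives v_p = √[μ(2/r₁ − 1/a_t)] = 9.068 km/s.
First burn Δv₁ = |v_p − v₁| = 2.188 km/s.
At r₂, v₂ = √(μ/r₂) = 2.6775 km/s.
Transfer-orbit speed at r₂: v_a = √[μ(2/r₂ − 1/a_t)] = 1.3732 km/s.
Second burn Δv₂ = |v₂ − v_a| = 1.304 km/s.
Δv = Δv₁ + Δv₂ = 2.188 + 1.304 = 3.492 km/s.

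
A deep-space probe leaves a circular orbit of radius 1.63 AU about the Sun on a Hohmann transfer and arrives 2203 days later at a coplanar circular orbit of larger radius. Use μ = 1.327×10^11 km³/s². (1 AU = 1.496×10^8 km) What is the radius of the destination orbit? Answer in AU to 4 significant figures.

In km: r₁ = 1.63 × 1.496×10^8 = 2.43848×10^8 km.
Transfer time t = 2203 days = 1.903392×10^8 s, and t = π√(a_t³/μ).
So a_t = (μ t²/π²)^(1/3) = (1.327×10^11 × (1.903392×10^8)² / π²)^(1/3) = 7.8682×10^8 km.
Since a_t = (r₁ + r₂)/2, r₂ = 2a_t − r₁ = 2×7.8682×10^8 − 2.43848×10^8 = 1.329792×10^9 km.
In AU: r₂ = 1.329792×10^9 / 1.496×10^8 = 8.889 AU.

r₂ = 8.889 AU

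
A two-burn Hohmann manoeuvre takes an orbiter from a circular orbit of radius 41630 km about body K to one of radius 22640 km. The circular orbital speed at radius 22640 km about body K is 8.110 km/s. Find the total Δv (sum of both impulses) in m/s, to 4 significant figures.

Δv = 2081 m/s

From the circular-orbit relation v² = μ/r at r = 22640 km: μ = v²r = (8.110)² × 22640 = 1.48908×10^6 km³/s².
Semi-major axis of the transfer orbit: a_t = (41630 + 22640)/2 = 32135 km.
At r₁ the circular-orbit speed is v₁ = √(μ/r₁) = 5.98075 km/s.
Transfer-orbit speed at r₁ (vis-viva): v_a = √[μ(2/r₁ − 1/a_t)] = 5.02001 km/s.
First burn Δv₁ = |v_a − v₁| = 0.96074 km/s.
At r₂, v₂ = √(μ/r₂) = 8.1100 km/s.
Transfer-orbit speed at r₂: v_p = √[μ(2/r₂ − 1/a_t)] = 9.2307 km/s.
Second burn Δv₂ = |v₂ − v_p| = 1.1207 km/s.
Δv = Δv₁ + Δv₂ = 0.96074 + 1.1207 = 2.081 km/s.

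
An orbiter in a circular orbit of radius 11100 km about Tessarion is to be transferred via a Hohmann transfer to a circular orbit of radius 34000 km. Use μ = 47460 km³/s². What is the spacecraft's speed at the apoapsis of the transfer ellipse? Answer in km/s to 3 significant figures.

v = 0.829 km/s

Semi-major axis of the transfer orbit: a_t = (11100 + 34000)/2 = 22550 km.
At apoapsis, r = 34000 km.
Applying v² = μ(2/r − 1/a_t): v = 0.8289 km/s.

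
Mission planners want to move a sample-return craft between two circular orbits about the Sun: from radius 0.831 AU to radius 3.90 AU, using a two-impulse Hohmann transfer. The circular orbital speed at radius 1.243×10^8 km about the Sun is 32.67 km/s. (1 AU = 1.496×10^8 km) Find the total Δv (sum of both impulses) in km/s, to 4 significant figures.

From the circular-orbit relation v² = μ/r at r = 1.243×10^8 km: μ = v²r = (32.67)² × 1.243×10^8 = 1.32669×10^11 km³/s².
In km: r₁ = 0.831 × 1.496×10^8 = 1.243176×10^8 km; r₂ = 3.90 × 1.496×10^8 = 5.8344×10^8 km.
Semi-major axis of the transfer orbit: a_t = (1.243176×10^8 + 5.8344×10^8)/2 = 3.538788×10^8 km.
Circular speed at r₁: v₁ = √(μ/r₁) = √(1.32669×10^11/1.243176×10^8) = 32.668 km/s.
Transfer-orbit speed at r₁ (vis-viva): v_p = √[μ(2/r₁ − 1/a_t)] = 41.946 km/s.
First burn Δv₁ = |v_p − v₁| = 9.278 km/s.
Circular speed at r₂: v₂ = √(μ/r₂) = 15.08 km/s.
Transfer-orbit speed at r₂: v_a = √[μ(2/r₂ − 1/a_t)] = 8.938 km/s.
Second burn Δv₂ = |v₂ − v_a| = 6.142 km/s.
Δv = Δv₁ + Δv₂ = 9.278 + 6.142 = 15.42 km/s.

Δv = 15.42 km/s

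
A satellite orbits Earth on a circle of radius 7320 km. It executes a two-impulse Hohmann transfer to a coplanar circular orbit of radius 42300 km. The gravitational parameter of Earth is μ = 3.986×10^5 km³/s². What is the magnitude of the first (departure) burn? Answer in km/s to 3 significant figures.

Transfer-ellipse semi-major axis a_t = (r₁ + r₂)/2 = (7320 + 42300)/2 = 24810 km.
On the circular orbit at r = 7320 km, v_c = √(μ/r) = 7.379 km/s.
Transfer-orbit speed at the same r (vis-viva, a = a_t): v_t = √[μ(2/r − 1/a_t)] = 9.635 km/s.
Δv₁ = |v_t − v_c| = |9.635 − 7.379| = 2.256 km/s.

Δv₁ = 2.26 km/s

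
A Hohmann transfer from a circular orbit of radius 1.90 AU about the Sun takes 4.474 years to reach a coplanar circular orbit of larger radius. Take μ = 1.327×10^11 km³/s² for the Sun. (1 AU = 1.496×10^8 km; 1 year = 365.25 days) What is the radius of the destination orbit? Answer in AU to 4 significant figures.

In km: r₁ = 1.90 × 1.496×10^8 = 2.8424×10^8 km.
Transfer time t = 4.474 years × 365.25 × 86400 s = 1.411887024×10^8 s, and t = π√(a_t³/μ).
So a_t = (μ t²/π²)^(1/3) = (1.327×10^11 × (1.411887024×10^8)² / π²)^(1/3) = 6.4475×10^8 km.
Since a_t = (r₁ + r₂)/2, r₂ = 2a_t − r₁ = 2×6.4475×10^8 − 2.8424×10^8 = 1.00526×10^9 km.
In AU: r₂ = 1.00526×10^9 / 1.496×10^8 = 6.720 AU.

r₂ = 6.720 AU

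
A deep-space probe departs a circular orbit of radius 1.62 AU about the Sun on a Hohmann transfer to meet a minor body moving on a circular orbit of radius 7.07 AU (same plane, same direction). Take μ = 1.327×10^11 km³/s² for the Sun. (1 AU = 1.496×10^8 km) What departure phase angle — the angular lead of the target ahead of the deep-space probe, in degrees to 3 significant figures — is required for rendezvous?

In km: r₁ = 1.62 × 1.496×10^8 = 2.42352×10^8 km; r₂ = 7.07 × 1.496×10^8 = 1.057672×10^9 km.
Semi-major axis of the transfer orbit: a_t = (2.42352×10^8 + 1.057672×10^9)/2 = 6.50012×10^8 km.
Transfer time t = π√(a_t³/μ) = 1.42921×10^8 s.
The target's mean motion on its circular orbit is ω₂ = √(μ/r₂³) = 1.05903×10^-8 rad/s.
Angle swept by the target during transfer: ω₂·t = 1.5136 rad = 86.72°.
Arrival is 180° from departure on the ellipse, so φ = 180° − 86.72° = 93.3°.

φ = 93.3°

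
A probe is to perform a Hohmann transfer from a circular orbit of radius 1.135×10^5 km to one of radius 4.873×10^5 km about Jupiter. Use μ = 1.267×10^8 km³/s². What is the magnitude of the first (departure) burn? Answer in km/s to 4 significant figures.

The Hohmann ellipse has a_t = (r₁ + r₂)/2 = 3.004×10^5 km.
Circular speed at r = 1.135×10^5 km: v_c = √(μ/r) = 33.411 km/s.
Vis-viva on the transfer ellipse at r = 1.135×10^5 km gives v_t = √[μ(2/r − 1/a_t)] = 42.554 km/s.
Δv₁ = |v_t − v_c| = |42.554 − 33.411| = 9.143 km/s.

Δv₁ = 9.143 km/s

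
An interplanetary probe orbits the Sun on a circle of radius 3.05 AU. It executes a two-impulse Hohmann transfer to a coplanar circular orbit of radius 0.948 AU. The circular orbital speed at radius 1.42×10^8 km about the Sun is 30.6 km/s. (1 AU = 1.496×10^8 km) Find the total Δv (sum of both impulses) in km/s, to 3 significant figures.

From the circular-orbit relation v² = μ/r at r = 1.42×10^8 km: μ = v²r = (30.6)² × 1.42×10^8 = 1.32963×10^11 km³/s².
In km: r₁ = 3.05 × 1.496×10^8 = 4.5628×10^8 km; r₂ = 0.948 × 1.496×10^8 = 1.418208×10^8 km.
Semi-major axis of the transfer orbit: a_t = (4.5628×10^8 + 1.418208×10^8)/2 = 2.990504×10^8 km.
Circular speed at r₁: v₁ = √(μ/r₁) = √(1.32963×10^11/4.5628×10^8) = 17.071 km/s.
On the transfer ellipse at r₁, vis-viva gives v_a = √[μ(2/r₁ − 1/a_t)] = 11.756 km/s.
First burn Δv₁ = |v_a − v₁| = 5.315 km/s.
At r₂, v₂ = √(μ/r₂) = 30.6193 km/s.
Transfer-orbit speed at r₂: v_p = √[μ(2/r₂ − 1/a_t)] = 37.8215 km/s.
Second burn Δv₂ = |v₂ − v_p| = 7.202 km/s.
Total Δv = Δv₁ + Δv₂ = 12.52 km/s.

Δv = 12.5 km/s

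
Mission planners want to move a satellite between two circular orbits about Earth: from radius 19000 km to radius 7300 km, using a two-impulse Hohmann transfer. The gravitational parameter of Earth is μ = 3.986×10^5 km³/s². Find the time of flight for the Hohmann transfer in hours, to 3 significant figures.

Semi-major axis of the transfer orbit: a_t = (19000 + 7300)/2 = 13150 km.
Transfer time t = π√(a_t³/μ) = π√((13150)³ / 3.986×10^5) = 7504 s.
Converting: 7504 s ÷ 3600 s/hour = 2.08 hours.

t = 2.08 hours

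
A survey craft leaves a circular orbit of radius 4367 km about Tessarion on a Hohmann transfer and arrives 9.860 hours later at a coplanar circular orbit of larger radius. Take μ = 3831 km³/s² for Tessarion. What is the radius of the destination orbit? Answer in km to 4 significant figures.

Transfer time t = 9.860 hours = 35496 s, and t = π√(a_t³/μ).
So a_t = (μ t²/π²)^(1/3) = (3831 × (35496)² / π²)^(1/3) = 7878.7 km.
Since a_t = (r₁ + r₂)/2, r₂ = 2a_t − r₁ = 2×7878.7 − 4367 = 11390.4 km.

r₂ = 11390 km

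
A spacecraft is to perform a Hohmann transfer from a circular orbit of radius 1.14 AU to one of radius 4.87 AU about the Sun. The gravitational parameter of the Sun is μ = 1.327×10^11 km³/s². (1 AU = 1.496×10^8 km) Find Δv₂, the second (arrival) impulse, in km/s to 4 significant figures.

In km: r₁ = 1.14 × 1.496×10^8 = 1.70544×10^8 km; r₂ = 4.87 × 1.496×10^8 = 7.28552×10^8 km.
Transfer-ellipse semi-major axis a_t = (r₁ + r₂)/2 = (1.70544×10^8 + 7.28552×10^8)/2 = 4.49548×10^8 km.
On the circular orbit at r = 7.28552×10^8 km, v_c = √(μ/r) = 13.496 km/s.
Vis-viva on the transfer ellipse at r = 7.28552×10^8 km gives v_t = √[μ(2/r − 1/a_t)] = 8.3126 km/s.
Δv₂ = |v_t − v_c| = |8.3126 − 13.496| = 5.183 km/s.

Δv₂ = 5.183 km/s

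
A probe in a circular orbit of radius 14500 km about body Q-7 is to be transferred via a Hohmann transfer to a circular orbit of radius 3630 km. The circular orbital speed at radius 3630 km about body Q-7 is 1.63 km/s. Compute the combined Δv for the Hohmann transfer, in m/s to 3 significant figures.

From the circular-orbit relation v² = μ/r at r = 3630 km: μ = v²r = (1.63)² × 3630 = 9644.55 km³/s².
The Hohmann ellipse has a_t = (r₁ + r₂)/2 = 9065 km.
Circular speed at r₁: v₁ = √(μ/r₁) = √(9644.55/14500) = 0.8156 km/s.
Transfer-orbit speed at r₁ (vis-viva equation): v_a = √[μ(2/r₁ − 1/a_t)] = 0.5161 km/s.
First burn Δv₁ = |v_a − v₁| = 0.2995 km/s.
At r₂, v₂ = √(μ/r₂) = 1.6300 km/s.
Transfer-orbit speed at r₂: v_p = √[μ(2/r₂ − 1/a_t)] = 2.0615 km/s.
Second burn Δv₂ = |v₂ − v_p| = 0.4315 km/s.
Δv = Δv₁ + Δv₂ = 0.2995 + 0.4315 = 0.7310 km/s.

Δv = 731 m/s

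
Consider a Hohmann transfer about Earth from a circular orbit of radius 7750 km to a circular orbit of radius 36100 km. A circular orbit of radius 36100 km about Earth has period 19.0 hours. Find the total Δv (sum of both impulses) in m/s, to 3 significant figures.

From Kepler's third law T² = 4π²r³/μ at r = 36100 km, T = 19.0 hours = 19.0 × 3600 s = 68400 s: μ = 4π²r³/T² = 3.96980×10^5 km³/s².
The Hohmann ellipse has a_t = (r₁ + r₂)/2 = 21925 km.
At r₁ the circular-orbit speed is v₁ = √(μ/r₁) = 7.1570 km/s.
On the transfer ellipse at r₁, vis-viva gives v_p = √[μ(2/r₁ − 1/a_t)] = 9.1837 km/s.
First burn Δv₁ = |v_p − v₁| = 2.0267 km/s.
Circular speed at r₂: v₂ = √(μ/r₂) = 3.31613 km/s.
Transfer-orbit speed at r₂: v_a = √[μ(2/r₂ − 1/a_t)] = 1.97157 km/s.
Second burn Δv₂ = |v₂ − v_a| = 1.3446 km/s.
Δv = Δv₁ + Δv₂ = 2.0267 + 1.3446 = 3.371 km/s.

Δv = 3370 m/s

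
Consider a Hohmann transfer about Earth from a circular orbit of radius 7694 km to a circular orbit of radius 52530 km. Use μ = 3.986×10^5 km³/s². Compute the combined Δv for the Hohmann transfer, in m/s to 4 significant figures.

Semi-major axis of the transfer orbit: a_t = (7694 + 52530)/2 = 30112 km.
Circular speed at r₁: v₁ = √(μ/r₁) = √(3.986×10^5/7694) = 7.198 km/s.
On the transfer ellipse at r₁, vis-viva gives v_p = √[μ(2/r₁ − 1/a_t)] = 9.507 km/s.
First burn Δv₁ = |v_p − v₁| = 2.309 km/s.
Circular speed at r₂: v₂ = √(μ/r₂) = 2.7546 km/s.
Transfer-orbit speed at r₂: v_a = √[μ(2/r₂ − 1/a_t)] = 1.3924 km/s.
Second burn Δv₂ = |v₂ − v_a| = 1.362 km/s.
Total Δv = Δv₁ + Δv₂ = 3.671 km/s.

Δv = 3671 m/s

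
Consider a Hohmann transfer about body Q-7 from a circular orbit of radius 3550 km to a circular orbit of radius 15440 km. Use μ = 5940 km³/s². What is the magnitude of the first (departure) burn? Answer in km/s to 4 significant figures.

Semi-major axis of the transfer orbit: a_t = (3550 + 15440)/2 = 9495 km.
Circular speed at r = 3550 km: v_c = √(μ/r) = 1.294 km/s.
Vis-viva on the transfer ellipse at r = 3550 km gives v_t = √[μ(2/r − 1/a_t)] = 1.650 km/s.
Δv₁ = |v_t − v_c| = |1.650 − 1.294| = 0.3560 km/s.

Δv₁ = 0.3560 km/s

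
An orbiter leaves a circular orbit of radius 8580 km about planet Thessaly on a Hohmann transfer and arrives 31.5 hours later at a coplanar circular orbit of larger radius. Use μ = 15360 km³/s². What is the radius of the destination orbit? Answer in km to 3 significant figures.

r₂ = 45700 km

Transfer time t = 31.5 hours = 1.134×10^5 s, and t = π√(a_t³/μ).
So a_t = (μ t²/π²)^(1/3) = (15360 × (1.134×10^5)² / π²)^(1/3) = 27150 km.
Since a_t = (r₁ + r₂)/2, r₂ = 2a_t − r₁ = 2×27150 − 8580 = 45720 km.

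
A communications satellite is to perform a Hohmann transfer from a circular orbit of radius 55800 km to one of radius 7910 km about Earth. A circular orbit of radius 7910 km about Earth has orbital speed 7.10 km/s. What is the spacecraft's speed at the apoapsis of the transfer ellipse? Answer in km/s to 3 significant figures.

v = 1.33 km/s

From the circular-orbit relation v² = μ/r at r = 7910 km: μ = v²r = (7.10)² × 7910 = 3.98743×10^5 km³/s².
Semi-major axis of the transfer orbit: a_t = (55800 + 7910)/2 = 31855 km.
The apoapsis of the transfer ellipse is at r = 55800 km.
Applying v² = μ(2/r − 1/a_t): v = 1.332 km/s.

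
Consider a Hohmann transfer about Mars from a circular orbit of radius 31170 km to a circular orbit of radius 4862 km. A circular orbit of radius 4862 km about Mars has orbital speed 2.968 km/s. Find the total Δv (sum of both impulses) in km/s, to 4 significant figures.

From the circular-orbit relation v² = μ/r at r = 4862 km: μ = v²r = (2.968)² × 4862 = 42829.5 km³/s².
Transfer-ellipse semi-major axis a_t = (r₁ + r₂)/2 = (31170 + 4862)/2 = 18016 km.
Circular speed at r₁: v₁ = √(μ/r₁) = √(42829.5/31170) = 1.17220 km/s.
Transfer-orbit speed at r₁ (vis-viva equation): v_a = √[μ(2/r₁ − 1/a_t)] = 0.608949 km/s.
First burn Δv₁ = |v_a − v₁| = 0.5633 km/s.
At r₂, v₂ = √(μ/r₂) = 2.9680 km/s.
Transfer-orbit speed at r₂: v_p = √[μ(2/r₂ − 1/a_t)] = 3.9039 km/s.
Second burn Δv₂ = |v₂ − v_p| = 0.9359 km/s.
Δv = Δv₁ + Δv₂ = 0.5633 + 0.9359 = 1.499 km/s.

Δv = 1.499 km/s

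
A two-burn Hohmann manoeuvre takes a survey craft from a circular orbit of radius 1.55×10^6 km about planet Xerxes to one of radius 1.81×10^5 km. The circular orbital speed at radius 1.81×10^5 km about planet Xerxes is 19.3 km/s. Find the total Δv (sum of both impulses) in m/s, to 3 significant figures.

From the circular-orbit relation v² = μ/r at r = 1.81×10^5 km: μ = v²r = (19.3)² × 1.81×10^5 = 6.74207×10^7 km³/s².
Transfer-ellipse semi-major axis a_t = (r₁ + r₂)/2 = (1.550×10^6 + 1.810×10^5)/2 = 8.655×10^5 km.
Circular speed at r₁: v₁ = √(μ/r₁) = √(6.74207×10^7/1.550×10^6) = 6.595 km/s.
Transfer-orbit speed at r₁ (vis-viva): v_a = √[μ(2/r₁ − 1/a_t)] = 3.016 km/s.
First burn Δv₁ = |v_a − v₁| = 3.579 km/s.
At r₂, v₂ = √(μ/r₂) = 19.300 km/s.
Transfer-orbit speed at r₂: v_p = √[μ(2/r₂ − 1/a_t)] = 25.828 km/s.
Second burn Δv₂ = |v₂ − v_p| = 6.528 km/s.
Total Δv = Δv₁ + Δv₂ = 10.11 km/s.

Δv = 10100 m/s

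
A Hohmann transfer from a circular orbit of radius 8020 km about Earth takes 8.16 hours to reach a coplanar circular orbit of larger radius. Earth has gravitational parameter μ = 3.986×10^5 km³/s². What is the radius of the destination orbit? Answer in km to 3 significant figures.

r₂ = 57300 km

Transfer time t = 8.16 hours = 29376 s, and t = π√(a_t³/μ).
So a_t = (μ t²/π²)^(1/3) = (3.986×10^5 × (29376)² / π²)^(1/3) = 32664 km.
Since a_t = (r₁ + r₂)/2, r₂ = 2a_t − r₁ = 2×32664 − 8020 = 57308 km.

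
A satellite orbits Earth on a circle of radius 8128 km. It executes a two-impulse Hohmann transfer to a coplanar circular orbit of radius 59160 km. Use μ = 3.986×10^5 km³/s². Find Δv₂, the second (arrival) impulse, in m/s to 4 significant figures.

Semi-major axis of the transfer orbit: a_t = (8128 + 59160)/2 = 33644 km.
Circular speed at r = 59160 km: v_c = √(μ/r) = 2.596 km/s.
Vis-viva on the transfer ellipse at r = 59160 km gives v_t = √[μ(2/r − 1/a_t)] = 1.276 km/s.
Δv₂ = |v_t − v_c| = |1.276 − 2.596| = 1.320 km/s.

Δv₂ = 1320 m/s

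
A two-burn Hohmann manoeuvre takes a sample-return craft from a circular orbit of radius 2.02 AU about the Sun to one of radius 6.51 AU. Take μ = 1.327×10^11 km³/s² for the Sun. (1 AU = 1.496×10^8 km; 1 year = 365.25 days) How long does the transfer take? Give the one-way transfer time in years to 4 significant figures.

t = 4.404 years

In km: r₁ = 2.02 × 1.496×10^8 = 3.02192×10^8 km; r₂ = 6.51 × 1.496×10^8 = 9.73896×10^8 km.
Transfer-ellipse semi-major axis a_t = (r₁ + r₂)/2 = (3.02192×10^8 + 9.73896×10^8)/2 = 6.38044×10^8 km.
Transfer time t = π√(a_t³/μ) = π√((6.38044×10^8)³ / 1.327×10^11) = 1.3899×10^8 s.
Converting: 1.3899×10^8 s ÷ 3.15576×10^7 s/year (365.25 × 86400) = 4.404 years.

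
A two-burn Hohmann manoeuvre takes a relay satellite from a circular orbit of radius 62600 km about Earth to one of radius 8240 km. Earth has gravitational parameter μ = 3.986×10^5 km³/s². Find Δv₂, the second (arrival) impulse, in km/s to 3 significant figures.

Δv₂ = 2.29 km/s

The Hohmann ellipse has a_t = (r₁ + r₂)/2 = 35420 km.
On the circular orbit at r = 8240 km, v_c = √(μ/r) = 6.955 km/s.
Vis-viva on the transfer ellipse at r = 8240 km gives v_t = √[μ(2/r − 1/a_t)] = 9.246 km/s.
Δv₂ = |v_t − v_c| = |9.246 − 6.955| = 2.291 km/s.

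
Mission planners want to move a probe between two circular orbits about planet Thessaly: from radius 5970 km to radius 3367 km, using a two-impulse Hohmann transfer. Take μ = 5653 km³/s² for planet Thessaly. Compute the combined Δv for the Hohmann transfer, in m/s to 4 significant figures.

Δv = 316.2 m/s

Transfer-ellipse semi-major axis a_t = (r₁ + r₂)/2 = (5970 + 3367)/2 = 4668.5 km.
At r₁ the circular-orbit speed is v₁ = √(μ/r₁) = 0.9731 km/s.
Transfer-orbit speed at r₁ (vis-viva): v_a = √[μ(2/r₁ − 1/a_t)] = 0.8264 km/s.
First burn Δv₁ = |v_a − v₁| = 0.1467 km/s.
At r₂, v₂ = √(μ/r₂) = 1.29574 km/s.
Transfer-orbit speed at r₂: v_p = √[μ(2/r₂ − 1/a_t)] = 1.46527 km/s.
Second burn Δv₂ = |v₂ − v_p| = 0.1695 km/s.
Δv = Δv₁ + Δv₂ = 0.1467 + 0.1695 = 0.3162 km/s.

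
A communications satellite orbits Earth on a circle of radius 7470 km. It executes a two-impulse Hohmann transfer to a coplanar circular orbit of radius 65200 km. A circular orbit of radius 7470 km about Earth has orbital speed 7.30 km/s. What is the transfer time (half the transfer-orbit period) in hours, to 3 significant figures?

t = 9.58 hours

From the circular-orbit relation v² = μ/r at r = 7470 km: μ = v²r = (7.30)² × 7470 = 3.98076×10^5 km³/s².
Transfer-ellipse semi-major axis a_t = (r₁ + r₂)/2 = (7470 + 65200)/2 = 36335 km.
Transfer time t = π√(a_t³/μ) = π√((36335)³ / 3.98076×10^5) = 34490 s.
Converting: 34490 s ÷ 3600 s/hour = 9.58 hours.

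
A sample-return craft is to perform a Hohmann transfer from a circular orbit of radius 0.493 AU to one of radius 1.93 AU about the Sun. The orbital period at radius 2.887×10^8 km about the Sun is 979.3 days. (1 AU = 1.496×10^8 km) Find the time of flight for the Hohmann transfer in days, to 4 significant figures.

t = 243.6 days

From Kepler's third law T² = 4π²r³/μ at r = 2.887×10^8 km, T = 979.3 days = 979.3 × 86400 s = 8.461152×10^7 s: μ = 4π²r³/T² = 1.32691×10^11 km³/s².
In km: r₁ = 0.493 × 1.496×10^8 = 7.37528×10^7 km; r₂ = 1.93 × 1.496×10^8 = 2.88728×10^8 km.
The Hohmann ellipse has a_t = (r₁ + r₂)/2 = 1.812404×10^8 km.
Half the transfer-orbit period gives t = π√(a_t³/μ) = 2.1043×10^7 s.
Converting: 2.1043×10^7 s ÷ 86400 s/day = 243.6 days.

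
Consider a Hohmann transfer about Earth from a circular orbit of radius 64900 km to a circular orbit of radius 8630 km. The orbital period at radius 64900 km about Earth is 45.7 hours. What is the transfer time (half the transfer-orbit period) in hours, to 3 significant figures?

t = 9.74 hours

From Kepler's third law T² = 4π²r³/μ at r = 64900 km, T = 45.7 hours = 45.7 × 3600 s = 1.6452×10^5 s: μ = 4π²r³/T² = 3.98709×10^5 km³/s².
Semi-major axis of the transfer orbit: a_t = (64900 + 8630)/2 = 36765 km.
Half the transfer-orbit period gives t = π√(a_t³/μ) = 35070 s.
Converting: 35070 s ÷ 3600 s/hour = 9.74 hours.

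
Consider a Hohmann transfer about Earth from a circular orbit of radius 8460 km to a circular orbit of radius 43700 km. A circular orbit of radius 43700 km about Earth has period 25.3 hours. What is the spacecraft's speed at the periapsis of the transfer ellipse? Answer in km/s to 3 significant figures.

v = 8.87 km/s

From Kepler's third law T² = 4π²r³/μ at r = 43700 km, T = 25.3 hours = 25.3 × 3600 s = 91080 s: μ = 4π²r³/T² = 3.97153×10^5 km³/s².
Transfer-ellipse semi-major axis a_t = (r₁ + r₂)/2 = (8460 + 43700)/2 = 26080 km.
At periapsis, r = 8460 km.
From the vis-viva equation, v = √[μ(2/r − 1/a_t)] = 8.869 km/s.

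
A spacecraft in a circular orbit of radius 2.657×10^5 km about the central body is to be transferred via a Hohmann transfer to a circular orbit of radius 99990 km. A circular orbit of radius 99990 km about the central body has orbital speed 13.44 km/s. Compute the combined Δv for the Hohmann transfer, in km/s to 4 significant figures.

From the circular-orbit relation v² = μ/r at r = 99990 km: μ = v²r = (13.44)² × 99990 = 1.80616×10^7 km³/s².
Semi-major axis of the transfer orbit: a_t = (2.657×10^5 + 99990)/2 = 1.82845×10^5 km.
Circular speed at r₁: v₁ = √(μ/r₁) = √(1.80616×10^7/2.657×10^5) = 8.245 km/s.
Transfer-orbit speed at r₁ (v² = μ(2/r − 1/a)): v_a = √[μ(2/r₁ − 1/a_t)] = 6.097 km/s.
First burn Δv₁ = |v_a − v₁| = 2.148 km/s.
At r₂, v₂ = √(μ/r₂) = 13.440 km/s.
Transfer-orbit speed at r₂: v_p = √[μ(2/r₂ − 1/a_t)] = 16.201 km/s.
Second burn Δv₂ = |v₂ − v_p| = 2.761 km/s.
Δv = Δv₁ + Δv₂ = 2.148 + 2.761 = 4.909 km/s.

Δv = 4.909 km/s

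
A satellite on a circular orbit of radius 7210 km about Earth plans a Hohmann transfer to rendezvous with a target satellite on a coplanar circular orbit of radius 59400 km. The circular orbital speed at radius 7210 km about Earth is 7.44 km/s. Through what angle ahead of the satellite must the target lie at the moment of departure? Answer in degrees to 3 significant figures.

From the circular-orbit relation v² = μ/r at r = 7210 km: μ = v²r = (7.44)² × 7210 = 3.99099×10^5 km³/s².
Semi-major axis of the transfer orbit: a_t = (7210 + 59400)/2 = 33305 km.
The half-period of the transfer ellipse is t = π√(a_t³/μ) = 30230 s.
The target's mean motion on its circular orbit is ω₂ = √(μ/r₂³) = 4.364×10^-5 rad/s.
Angle swept by the target during transfer: ω₂·t = 1.319 rad = 75.57°.
The satellite traverses 180° on the transfer ellipse, so the target must lead by 180° − 75.57° = 104°.

φ = 104°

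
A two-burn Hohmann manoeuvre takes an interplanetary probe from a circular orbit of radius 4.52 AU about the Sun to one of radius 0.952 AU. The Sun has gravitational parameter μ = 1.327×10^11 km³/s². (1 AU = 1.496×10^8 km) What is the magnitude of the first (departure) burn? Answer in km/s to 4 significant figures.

In km: r₁ = 4.52 × 1.496×10^8 = 6.76192×10^8 km; r₂ = 0.952 × 1.496×10^8 = 1.424192×10^8 km.
Semi-major axis of the transfer orbit: a_t = (6.76192×10^8 + 1.424192×10^8)/2 = 4.093056×10^8 km.
Circular speed at r = 6.76192×10^8 km: v_c = √(μ/r) = 14.0088 km/s.
Vis-viva on the transfer ellipse at r = 6.76192×10^8 km gives v_t = √[μ(2/r − 1/a_t)] = 8.26344 km/s.
Δv₁ = |v_t − v_c| = |8.26344 − 14.0088| = 5.745 km/s.

Δv₁ = 5.745 km/s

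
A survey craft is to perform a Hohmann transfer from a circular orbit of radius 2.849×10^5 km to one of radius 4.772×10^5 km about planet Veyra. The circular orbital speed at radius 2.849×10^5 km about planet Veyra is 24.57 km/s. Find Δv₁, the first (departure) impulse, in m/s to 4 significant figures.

From the circular-orbit relation v² = μ/r at r = 2.849×10^5 km: μ = v²r = (24.57)² × 2.849×10^5 = 1.71990×10^8 km³/s².
Transfer-ellipse semi-major axis a_t = (r₁ + r₂)/2 = (2.849×10^5 + 4.772×10^5)/2 = 3.8105×10^5 km.
On the circular orbit at r = 2.849×10^5 km, v_c = √(μ/r) = 24.570 km/s.
Vis-viva on the transfer ellipse at r = 2.849×10^5 km gives v_t = √[μ(2/r − 1/a_t)] = 27.496 km/s.
Δv₁ = |v_t − v_c| = |27.496 − 24.570| = 2.926 km/s.

Δv₁ = 2926 m/s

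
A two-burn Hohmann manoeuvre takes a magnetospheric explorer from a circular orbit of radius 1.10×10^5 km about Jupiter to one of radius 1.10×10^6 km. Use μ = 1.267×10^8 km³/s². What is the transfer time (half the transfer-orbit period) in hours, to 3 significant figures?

t = 36.5 hours

Transfer-ellipse semi-major axis a_t = (r₁ + r₂)/2 = (1.100×10^5 + 1.100×10^6)/2 = 6.050×10^5 km.
Transfer time t = π√(a_t³/μ) = π√((6.050×10^5)³ / 1.267×10^8) = 1.313×10^5 s.
Converting: 1.313×10^5 s ÷ 3600 s/hour = 36.5 hours.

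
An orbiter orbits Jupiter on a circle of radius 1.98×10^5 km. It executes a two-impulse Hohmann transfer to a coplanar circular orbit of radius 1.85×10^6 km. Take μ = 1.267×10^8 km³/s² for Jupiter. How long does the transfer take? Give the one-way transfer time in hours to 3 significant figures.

t = 80.3 hours

Semi-major axis of the transfer orbit: a_t = (1.980×10^5 + 1.850×10^6)/2 = 1.024×10^6 km.
Half the transfer-orbit period gives t = π√(a_t³/μ) = 2.892×10^5 s.
Converting: 2.892×10^5 s ÷ 3600 s/hour = 80.3 hours.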